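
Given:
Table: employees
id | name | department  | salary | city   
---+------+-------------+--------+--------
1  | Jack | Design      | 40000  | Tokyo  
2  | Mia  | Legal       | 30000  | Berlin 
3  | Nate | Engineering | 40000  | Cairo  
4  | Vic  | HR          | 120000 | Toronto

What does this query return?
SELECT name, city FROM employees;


Projecting columns: name, city

4 rows:
Jack, Tokyo
Mia, Berlin
Nate, Cairo
Vic, Toronto


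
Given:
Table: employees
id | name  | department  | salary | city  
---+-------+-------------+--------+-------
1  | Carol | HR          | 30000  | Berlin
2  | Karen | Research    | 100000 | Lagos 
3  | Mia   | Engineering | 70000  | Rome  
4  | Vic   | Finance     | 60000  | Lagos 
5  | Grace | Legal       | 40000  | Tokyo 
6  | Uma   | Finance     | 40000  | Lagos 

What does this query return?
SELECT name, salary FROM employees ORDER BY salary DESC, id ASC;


Sorting by salary DESC, then id ASC for ties

6 rows:
Karen, 100000
Mia, 70000
Vic, 60000
Grace, 40000
Uma, 40000
Carol, 30000


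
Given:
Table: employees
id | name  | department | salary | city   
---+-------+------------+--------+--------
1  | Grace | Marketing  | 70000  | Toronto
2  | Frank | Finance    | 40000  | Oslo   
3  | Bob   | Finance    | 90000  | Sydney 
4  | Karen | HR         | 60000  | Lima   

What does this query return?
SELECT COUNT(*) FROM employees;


COUNT(*) counts all rows

4


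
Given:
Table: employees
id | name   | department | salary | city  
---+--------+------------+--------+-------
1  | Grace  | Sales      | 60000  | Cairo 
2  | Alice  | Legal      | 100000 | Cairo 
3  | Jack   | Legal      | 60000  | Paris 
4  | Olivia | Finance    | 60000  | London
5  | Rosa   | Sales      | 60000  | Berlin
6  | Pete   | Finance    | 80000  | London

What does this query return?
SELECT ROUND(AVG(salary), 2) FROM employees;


SUM(salary) = 420000
COUNT = 6
ROUND(AVG, 2) = ROUND(420000 / 6, 2) = 70000.0

70000.0


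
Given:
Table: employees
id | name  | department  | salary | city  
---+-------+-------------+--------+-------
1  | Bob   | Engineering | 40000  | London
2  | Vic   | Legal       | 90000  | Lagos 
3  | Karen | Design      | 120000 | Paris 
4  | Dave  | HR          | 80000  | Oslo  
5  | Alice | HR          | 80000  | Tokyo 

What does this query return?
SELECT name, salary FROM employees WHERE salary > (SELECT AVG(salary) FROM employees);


Subquery: AVG(salary) = 82000.0
Filtering: salary > 82000.0
  Vic (90000) -> MATCH
  Karen (120000) -> MATCH


2 rows:
Vic, 90000
Karen, 120000


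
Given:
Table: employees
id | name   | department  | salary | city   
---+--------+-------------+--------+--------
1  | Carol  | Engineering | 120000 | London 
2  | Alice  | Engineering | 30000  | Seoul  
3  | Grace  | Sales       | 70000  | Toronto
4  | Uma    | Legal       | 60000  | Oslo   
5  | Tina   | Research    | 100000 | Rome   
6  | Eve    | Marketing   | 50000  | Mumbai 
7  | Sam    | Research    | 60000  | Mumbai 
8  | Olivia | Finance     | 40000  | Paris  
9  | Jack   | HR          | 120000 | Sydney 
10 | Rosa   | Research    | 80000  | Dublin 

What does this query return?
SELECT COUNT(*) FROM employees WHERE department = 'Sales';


Counting rows where department = 'Sales'
  Grace -> MATCH


1


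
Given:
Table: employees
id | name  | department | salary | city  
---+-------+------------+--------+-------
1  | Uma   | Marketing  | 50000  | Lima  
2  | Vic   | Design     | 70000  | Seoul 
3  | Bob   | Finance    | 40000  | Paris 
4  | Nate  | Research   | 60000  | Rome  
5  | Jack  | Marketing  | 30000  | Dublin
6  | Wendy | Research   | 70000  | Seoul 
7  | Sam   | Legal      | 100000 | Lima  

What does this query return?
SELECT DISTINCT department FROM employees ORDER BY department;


All 'department' values (row order): Marketing, Design, Finance, Research, Marketing, Research, Legal
Removing duplicates leaves 5 unique value(s).

5 values:
Design
Finance
Legal
Marketing
Research


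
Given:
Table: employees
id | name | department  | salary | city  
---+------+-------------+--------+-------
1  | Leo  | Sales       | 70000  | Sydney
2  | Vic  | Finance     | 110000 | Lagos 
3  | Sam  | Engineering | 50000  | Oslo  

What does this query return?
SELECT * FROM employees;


SELECT * returns all 3 rows with all columns

3 rows:
1, Leo, Sales, 70000, Sydney
2, Vic, Finance, 110000, Lagos
3, Sam, Engineering, 50000, Oslo


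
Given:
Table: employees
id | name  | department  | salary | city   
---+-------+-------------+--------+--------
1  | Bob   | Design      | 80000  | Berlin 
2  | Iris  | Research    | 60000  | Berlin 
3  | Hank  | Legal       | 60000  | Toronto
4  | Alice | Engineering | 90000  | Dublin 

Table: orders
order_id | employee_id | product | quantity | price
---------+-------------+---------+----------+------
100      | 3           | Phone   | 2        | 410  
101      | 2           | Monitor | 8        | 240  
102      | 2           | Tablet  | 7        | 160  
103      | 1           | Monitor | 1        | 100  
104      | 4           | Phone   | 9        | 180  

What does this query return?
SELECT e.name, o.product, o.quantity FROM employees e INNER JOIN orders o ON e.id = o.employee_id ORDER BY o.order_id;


Joining employees.id = orders.employee_id:
  employee Hank (id=3) -> order Phone
  employee Iris (id=2) -> order Monitor
  employee Iris (id=2) -> order Tablet
  employee Bob (id=1) -> order Monitor
  employee Alice (id=4) -> order Phone


5 rows:
Hank, Phone, 2
Iris, Monitor, 8
Iris, Tablet, 7
Bob, Monitor, 1
Alice, Phone, 9


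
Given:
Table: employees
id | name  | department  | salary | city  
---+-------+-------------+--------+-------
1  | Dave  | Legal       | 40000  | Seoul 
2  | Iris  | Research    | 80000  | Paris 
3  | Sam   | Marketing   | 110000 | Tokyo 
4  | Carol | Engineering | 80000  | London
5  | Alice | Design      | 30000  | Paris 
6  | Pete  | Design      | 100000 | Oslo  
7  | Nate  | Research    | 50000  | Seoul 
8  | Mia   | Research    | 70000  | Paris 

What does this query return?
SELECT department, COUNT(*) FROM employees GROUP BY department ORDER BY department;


Assigning each row to its department group:
  Dave -> Legal
  Iris -> Research
  Sam -> Marketing
  Carol -> Engineering
  Alice -> Design
  Pete -> Design
  Nate -> Research
  Mia -> Research


5 groups:
Design, 2
Engineering, 1
Legal, 1
Marketing, 1
Research, 3


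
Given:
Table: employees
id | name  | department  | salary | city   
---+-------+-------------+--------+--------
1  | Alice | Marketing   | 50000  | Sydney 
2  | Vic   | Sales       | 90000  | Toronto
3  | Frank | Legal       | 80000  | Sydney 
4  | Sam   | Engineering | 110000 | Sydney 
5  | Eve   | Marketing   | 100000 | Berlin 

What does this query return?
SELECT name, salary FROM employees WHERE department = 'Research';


Filtering: department = 'Research'
Matching rows: 0

Empty result set (0 rows)


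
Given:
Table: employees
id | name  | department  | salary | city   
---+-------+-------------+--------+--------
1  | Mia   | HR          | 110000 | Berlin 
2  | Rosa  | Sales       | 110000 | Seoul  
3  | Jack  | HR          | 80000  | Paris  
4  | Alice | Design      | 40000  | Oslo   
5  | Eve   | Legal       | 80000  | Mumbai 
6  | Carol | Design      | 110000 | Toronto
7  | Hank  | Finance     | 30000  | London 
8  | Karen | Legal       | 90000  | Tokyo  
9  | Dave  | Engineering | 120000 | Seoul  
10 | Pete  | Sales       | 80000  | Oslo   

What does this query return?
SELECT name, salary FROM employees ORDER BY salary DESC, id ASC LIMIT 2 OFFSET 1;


Sort by salary DESC (id ASC tiebreak), then skip 1 and take 2
Rows 2 through 3

2 rows:
Mia, 110000
Rosa, 110000


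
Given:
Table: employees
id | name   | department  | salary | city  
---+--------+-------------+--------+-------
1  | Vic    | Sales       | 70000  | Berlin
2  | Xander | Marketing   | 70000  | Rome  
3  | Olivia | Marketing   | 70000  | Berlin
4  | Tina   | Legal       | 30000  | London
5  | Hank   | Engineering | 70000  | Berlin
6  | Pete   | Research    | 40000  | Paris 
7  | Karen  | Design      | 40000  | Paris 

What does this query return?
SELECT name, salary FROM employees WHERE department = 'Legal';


Filtering: department = 'Legal'
Matching rows: 1

1 rows:
Tina, 30000


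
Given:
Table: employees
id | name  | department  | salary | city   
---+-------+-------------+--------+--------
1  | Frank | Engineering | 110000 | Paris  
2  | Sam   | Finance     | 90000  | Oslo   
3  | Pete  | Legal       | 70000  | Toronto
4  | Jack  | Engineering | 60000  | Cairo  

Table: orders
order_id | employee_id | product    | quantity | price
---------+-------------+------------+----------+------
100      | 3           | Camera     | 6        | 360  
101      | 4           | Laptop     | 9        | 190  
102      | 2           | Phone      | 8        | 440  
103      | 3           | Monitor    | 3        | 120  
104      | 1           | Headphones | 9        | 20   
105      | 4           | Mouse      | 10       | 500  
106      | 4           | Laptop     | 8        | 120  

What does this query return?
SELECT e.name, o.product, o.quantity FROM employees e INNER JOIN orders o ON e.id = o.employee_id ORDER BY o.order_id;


Joining employees.id = orders.employee_id:
  employee Pete (id=3) -> order Camera
  employee Jack (id=4) -> order Laptop
  employee Sam (id=2) -> order Phone
  employee Pete (id=3) -> order Monitor
  employee Frank (id=1) -> order Headphones
  employee Jack (id=4) -> order Mouse
  employee Jack (id=4) -> order Laptop


7 rows:
Pete, Camera, 6
Jack, Laptop, 9
Sam, Phone, 8
Pete, Monitor, 3
Frank, Headphones, 9
Jack, Mouse, 10
Jack, Laptop, 8


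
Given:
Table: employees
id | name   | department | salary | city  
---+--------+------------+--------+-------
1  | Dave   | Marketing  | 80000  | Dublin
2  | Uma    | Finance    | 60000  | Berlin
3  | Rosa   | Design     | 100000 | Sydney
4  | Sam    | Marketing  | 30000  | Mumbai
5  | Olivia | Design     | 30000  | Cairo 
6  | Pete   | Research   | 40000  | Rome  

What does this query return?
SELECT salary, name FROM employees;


Projecting columns: salary, name

6 rows:
80000, Dave
60000, Uma
100000, Rosa
30000, Sam
30000, Olivia
40000, Pete


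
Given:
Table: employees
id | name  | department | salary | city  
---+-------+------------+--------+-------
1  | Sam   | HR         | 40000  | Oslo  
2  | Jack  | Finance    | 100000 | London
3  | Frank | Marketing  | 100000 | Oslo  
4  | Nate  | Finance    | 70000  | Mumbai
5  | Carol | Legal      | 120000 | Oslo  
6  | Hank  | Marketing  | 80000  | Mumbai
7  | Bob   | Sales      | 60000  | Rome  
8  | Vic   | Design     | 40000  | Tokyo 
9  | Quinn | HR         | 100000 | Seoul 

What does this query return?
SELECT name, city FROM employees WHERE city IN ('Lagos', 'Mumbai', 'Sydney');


Filtering: city IN ('Lagos', 'Mumbai', 'Sydney')
Matching: 2 rows

2 rows:
Nate, Mumbai
Hank, Mumbai


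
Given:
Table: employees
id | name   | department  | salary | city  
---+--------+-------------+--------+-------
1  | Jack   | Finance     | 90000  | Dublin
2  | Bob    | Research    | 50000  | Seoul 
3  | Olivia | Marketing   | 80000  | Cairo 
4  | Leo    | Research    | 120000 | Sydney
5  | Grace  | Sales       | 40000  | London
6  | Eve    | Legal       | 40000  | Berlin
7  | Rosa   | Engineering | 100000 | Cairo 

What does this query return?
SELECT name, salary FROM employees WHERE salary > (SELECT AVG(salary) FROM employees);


Subquery: AVG(salary) = 74285.71
Filtering: salary > 74285.71
  Jack (90000) -> MATCH
  Olivia (80000) -> MATCH
  Leo (120000) -> MATCH
  Rosa (100000) -> MATCH


4 rows:
Jack, 90000
Olivia, 80000
Leo, 120000
Rosa, 100000


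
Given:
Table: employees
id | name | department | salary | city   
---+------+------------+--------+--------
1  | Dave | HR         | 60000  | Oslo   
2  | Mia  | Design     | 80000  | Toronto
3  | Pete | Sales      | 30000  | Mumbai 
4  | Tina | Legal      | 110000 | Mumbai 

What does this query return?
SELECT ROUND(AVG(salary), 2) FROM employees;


SUM(salary) = 280000
COUNT = 4
ROUND(AVG, 2) = ROUND(280000 / 4, 2) = 70000.0

70000.0


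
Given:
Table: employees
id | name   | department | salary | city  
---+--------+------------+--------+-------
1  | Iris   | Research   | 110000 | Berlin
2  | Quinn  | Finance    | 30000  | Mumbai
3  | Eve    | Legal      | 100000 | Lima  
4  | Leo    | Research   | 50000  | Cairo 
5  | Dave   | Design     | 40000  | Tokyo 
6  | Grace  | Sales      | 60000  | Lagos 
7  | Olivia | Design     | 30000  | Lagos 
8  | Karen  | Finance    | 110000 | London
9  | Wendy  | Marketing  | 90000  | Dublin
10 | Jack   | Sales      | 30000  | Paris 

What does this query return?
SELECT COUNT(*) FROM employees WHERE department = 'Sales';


Counting rows where department = 'Sales'
  Grace -> MATCH
  Jack -> MATCH


2


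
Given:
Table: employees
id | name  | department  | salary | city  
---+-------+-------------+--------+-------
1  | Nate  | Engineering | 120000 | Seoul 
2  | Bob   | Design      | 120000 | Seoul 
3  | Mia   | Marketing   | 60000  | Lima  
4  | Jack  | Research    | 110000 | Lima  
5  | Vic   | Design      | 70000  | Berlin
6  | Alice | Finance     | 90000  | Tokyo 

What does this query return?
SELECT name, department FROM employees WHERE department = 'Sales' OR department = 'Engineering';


Filtering: department = 'Sales' OR 'Engineering'
Matching: 1 rows

1 rows:
Nate, Engineering


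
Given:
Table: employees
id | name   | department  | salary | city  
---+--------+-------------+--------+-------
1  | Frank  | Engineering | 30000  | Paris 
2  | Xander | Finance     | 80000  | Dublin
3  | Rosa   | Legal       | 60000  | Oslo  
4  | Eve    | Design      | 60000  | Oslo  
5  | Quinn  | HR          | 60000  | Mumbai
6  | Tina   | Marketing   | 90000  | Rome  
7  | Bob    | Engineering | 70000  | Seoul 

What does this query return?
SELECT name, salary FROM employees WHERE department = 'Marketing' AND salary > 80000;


Filtering: department = 'Marketing' AND salary > 80000
Matching: 1 rows

1 rows:
Tina, 90000


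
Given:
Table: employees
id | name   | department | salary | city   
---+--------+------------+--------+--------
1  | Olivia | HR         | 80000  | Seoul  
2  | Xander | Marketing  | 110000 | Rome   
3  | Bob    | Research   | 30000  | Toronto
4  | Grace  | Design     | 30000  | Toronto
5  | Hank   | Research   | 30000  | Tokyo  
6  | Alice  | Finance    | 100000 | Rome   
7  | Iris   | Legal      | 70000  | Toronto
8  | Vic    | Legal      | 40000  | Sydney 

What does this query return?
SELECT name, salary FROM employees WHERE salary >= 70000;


Filtering: salary >= 70000
Matching: 4 rows

4 rows:
Olivia, 80000
Xander, 110000
Alice, 100000
Iris, 70000


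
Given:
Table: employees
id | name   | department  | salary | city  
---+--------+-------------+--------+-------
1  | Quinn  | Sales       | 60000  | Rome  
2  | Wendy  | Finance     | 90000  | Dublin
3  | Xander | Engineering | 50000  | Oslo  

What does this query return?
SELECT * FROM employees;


SELECT * returns all 3 rows with all columns

3 rows:
1, Quinn, Sales, 60000, Rome
2, Wendy, Finance, 90000, Dublin
3, Xander, Engineering, 50000, Oslo


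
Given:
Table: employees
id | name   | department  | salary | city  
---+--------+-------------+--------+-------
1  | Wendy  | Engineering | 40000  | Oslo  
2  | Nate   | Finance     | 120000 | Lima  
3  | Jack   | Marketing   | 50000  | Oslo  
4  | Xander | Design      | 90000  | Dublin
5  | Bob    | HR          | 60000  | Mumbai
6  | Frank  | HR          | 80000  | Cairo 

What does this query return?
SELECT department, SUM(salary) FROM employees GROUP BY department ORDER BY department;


Summing salary within each department:
  Design: 90000 = 90000
  Engineering: 40000 = 40000
  Finance: 120000 = 120000
  HR: 60000 + 80000 = 140000
  Marketing: 50000 = 50000


5 groups:
Design, 90000
Engineering, 40000
Finance, 120000
HR, 140000
Marketing, 50000


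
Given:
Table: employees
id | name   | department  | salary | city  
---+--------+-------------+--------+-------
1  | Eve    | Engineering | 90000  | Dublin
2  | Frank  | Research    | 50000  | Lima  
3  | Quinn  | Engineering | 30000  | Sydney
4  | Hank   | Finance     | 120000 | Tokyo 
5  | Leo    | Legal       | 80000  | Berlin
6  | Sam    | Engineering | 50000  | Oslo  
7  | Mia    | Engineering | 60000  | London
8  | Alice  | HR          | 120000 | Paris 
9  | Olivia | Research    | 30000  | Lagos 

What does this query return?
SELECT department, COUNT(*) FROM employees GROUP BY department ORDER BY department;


Assigning each row to its department group:
  Eve -> Engineering
  Frank -> Research
  Quinn -> Engineering
  Hank -> Finance
  Leo -> Legal
  Sam -> Engineering
  Mia -> Engineering
  Alice -> HR
  Olivia -> Research


5 groups:
Engineering, 4
Finance, 1
HR, 1
Legal, 1
Research, 2


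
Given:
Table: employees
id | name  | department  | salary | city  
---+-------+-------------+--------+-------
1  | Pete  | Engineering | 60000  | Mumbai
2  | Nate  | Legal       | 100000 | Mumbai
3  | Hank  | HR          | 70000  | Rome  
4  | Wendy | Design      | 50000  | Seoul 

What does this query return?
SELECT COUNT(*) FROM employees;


COUNT(*) counts all rows

4


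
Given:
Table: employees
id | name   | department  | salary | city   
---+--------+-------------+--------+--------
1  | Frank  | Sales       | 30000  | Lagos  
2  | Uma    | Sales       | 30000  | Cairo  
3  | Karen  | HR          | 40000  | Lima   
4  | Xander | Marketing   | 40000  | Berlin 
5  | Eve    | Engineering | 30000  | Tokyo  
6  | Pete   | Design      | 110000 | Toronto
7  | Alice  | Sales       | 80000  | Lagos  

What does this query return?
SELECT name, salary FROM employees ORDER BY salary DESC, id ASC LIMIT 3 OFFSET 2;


Sort by salary DESC (id ASC tiebreak), then skip 2 and take 3
Rows 3 through 5

3 rows:
Karen, 40000
Xander, 40000
Frank, 30000


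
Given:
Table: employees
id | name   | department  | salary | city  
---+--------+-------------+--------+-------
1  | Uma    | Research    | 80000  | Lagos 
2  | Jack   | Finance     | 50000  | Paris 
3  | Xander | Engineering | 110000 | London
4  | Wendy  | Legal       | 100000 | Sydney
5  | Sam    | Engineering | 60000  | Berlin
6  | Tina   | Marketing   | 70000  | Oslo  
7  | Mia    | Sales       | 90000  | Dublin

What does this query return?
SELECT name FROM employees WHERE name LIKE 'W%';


LIKE 'W%' matches names starting with 'W'
Matching: 1

1 rows:
Wendy


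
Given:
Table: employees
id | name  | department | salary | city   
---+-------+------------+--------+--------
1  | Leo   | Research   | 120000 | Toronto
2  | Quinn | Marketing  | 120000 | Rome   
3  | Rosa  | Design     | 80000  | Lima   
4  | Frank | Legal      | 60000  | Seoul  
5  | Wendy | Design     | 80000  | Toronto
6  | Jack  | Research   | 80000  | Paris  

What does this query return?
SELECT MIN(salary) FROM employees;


Salaries: 120000, 120000, 80000, 60000, 80000, 80000
MIN = 60000

60000


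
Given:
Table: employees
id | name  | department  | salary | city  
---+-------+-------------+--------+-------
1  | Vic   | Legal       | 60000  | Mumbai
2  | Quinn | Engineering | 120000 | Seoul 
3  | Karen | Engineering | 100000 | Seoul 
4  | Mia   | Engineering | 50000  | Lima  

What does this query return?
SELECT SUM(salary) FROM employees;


SUM(salary) = 60000 + 120000 + 100000 + 50000 = 330000

330000


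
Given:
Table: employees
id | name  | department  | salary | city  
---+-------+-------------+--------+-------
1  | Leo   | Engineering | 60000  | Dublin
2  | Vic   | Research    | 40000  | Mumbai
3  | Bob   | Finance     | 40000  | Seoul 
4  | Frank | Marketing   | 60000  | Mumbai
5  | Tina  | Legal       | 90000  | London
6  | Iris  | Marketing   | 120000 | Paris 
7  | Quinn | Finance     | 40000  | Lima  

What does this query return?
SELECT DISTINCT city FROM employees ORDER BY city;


All 'city' values (row order): Dublin, Mumbai, Seoul, Mumbai, London, Paris, Lima
Removing duplicates leaves 6 unique value(s).

6 values:
Dublin
Lima
London
Mumbai
Paris
Seoul


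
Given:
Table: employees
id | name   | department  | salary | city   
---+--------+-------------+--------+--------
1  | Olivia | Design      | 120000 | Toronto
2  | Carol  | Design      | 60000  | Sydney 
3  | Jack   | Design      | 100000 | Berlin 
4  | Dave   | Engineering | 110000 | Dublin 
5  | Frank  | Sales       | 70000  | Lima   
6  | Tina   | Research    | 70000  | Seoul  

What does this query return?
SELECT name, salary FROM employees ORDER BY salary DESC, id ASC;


Sorting by salary DESC, then id ASC for ties

6 rows:
Olivia, 120000
Dave, 110000
Jack, 100000
Frank, 70000
Tina, 70000
Carol, 60000


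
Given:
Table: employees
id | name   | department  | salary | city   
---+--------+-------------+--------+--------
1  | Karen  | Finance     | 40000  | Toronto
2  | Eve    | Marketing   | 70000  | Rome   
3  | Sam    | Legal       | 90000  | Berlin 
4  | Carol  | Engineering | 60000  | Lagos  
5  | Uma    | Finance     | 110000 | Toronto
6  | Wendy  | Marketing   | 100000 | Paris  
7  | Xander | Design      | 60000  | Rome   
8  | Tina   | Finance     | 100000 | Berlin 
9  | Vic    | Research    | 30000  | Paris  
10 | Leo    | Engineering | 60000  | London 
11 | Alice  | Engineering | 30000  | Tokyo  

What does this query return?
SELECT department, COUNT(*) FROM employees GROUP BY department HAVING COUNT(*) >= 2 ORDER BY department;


Groups with count >= 2:
  Engineering: 3 -> PASS
  Finance: 3 -> PASS
  Marketing: 2 -> PASS
  Design: 1 -> filtered out
  Legal: 1 -> filtered out
  Research: 1 -> filtered out


3 groups:
Engineering, 3
Finance, 3
Marketing, 2


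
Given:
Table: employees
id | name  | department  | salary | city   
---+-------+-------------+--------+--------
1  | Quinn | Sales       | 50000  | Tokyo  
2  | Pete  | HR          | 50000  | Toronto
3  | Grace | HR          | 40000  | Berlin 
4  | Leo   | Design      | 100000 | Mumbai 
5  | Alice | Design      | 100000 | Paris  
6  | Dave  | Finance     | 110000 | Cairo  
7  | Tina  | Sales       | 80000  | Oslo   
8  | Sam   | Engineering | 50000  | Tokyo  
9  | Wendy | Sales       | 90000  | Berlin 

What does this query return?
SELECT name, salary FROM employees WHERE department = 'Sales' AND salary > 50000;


Filtering: department = 'Sales' AND salary > 50000
Matching: 2 rows

2 rows:
Tina, 80000
Wendy, 90000


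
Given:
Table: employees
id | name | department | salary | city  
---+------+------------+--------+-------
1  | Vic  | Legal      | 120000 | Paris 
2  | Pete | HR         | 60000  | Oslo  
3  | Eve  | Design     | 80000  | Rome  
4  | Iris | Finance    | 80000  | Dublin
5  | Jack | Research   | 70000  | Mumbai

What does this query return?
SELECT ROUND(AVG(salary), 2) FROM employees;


SUM(salary) = 410000
COUNT = 5
ROUND(AVG, 2) = ROUND(410000 / 5, 2) = 82000.0

82000.0


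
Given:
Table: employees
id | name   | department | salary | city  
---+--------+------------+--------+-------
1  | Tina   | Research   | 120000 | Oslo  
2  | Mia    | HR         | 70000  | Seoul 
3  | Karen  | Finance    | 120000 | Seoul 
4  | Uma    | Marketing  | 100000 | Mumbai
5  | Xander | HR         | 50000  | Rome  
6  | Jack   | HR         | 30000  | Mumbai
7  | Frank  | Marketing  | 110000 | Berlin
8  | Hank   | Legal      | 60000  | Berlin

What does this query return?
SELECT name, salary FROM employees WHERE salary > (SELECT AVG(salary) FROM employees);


Subquery: AVG(salary) = 82500.0
Filtering: salary > 82500.0
  Tina (120000) -> MATCH
  Karen (120000) -> MATCH
  Uma (100000) -> MATCH
  Frank (110000) -> MATCH


4 rows:
Tina, 120000
Karen, 120000
Uma, 100000
Frank, 110000


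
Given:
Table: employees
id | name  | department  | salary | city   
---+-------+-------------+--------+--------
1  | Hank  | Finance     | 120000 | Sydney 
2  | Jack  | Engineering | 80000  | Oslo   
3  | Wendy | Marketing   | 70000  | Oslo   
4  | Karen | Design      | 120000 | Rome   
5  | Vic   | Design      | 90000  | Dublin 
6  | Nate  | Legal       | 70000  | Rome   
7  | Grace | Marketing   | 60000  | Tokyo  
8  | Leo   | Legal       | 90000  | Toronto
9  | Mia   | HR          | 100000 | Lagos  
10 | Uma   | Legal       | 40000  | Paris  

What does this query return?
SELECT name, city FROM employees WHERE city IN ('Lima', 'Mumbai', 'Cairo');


Filtering: city IN ('Lima', 'Mumbai', 'Cairo')
Matching: 0 rows

Empty result set (0 rows)


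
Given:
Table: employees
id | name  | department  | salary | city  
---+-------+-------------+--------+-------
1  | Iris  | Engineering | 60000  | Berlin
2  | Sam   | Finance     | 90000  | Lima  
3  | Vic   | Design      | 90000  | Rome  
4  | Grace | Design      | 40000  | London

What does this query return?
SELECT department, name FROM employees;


Projecting columns: department, name

4 rows:
Engineering, Iris
Finance, Sam
Design, Vic
Design, Grace


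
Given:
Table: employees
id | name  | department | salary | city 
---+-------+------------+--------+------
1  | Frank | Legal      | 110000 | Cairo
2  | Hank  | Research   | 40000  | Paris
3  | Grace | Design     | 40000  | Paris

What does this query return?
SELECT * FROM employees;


SELECT * returns all 3 rows with all columns

3 rows:
1, Frank, Legal, 110000, Cairo
2, Hank, Research, 40000, Paris
3, Grace, Design, 40000, Paris


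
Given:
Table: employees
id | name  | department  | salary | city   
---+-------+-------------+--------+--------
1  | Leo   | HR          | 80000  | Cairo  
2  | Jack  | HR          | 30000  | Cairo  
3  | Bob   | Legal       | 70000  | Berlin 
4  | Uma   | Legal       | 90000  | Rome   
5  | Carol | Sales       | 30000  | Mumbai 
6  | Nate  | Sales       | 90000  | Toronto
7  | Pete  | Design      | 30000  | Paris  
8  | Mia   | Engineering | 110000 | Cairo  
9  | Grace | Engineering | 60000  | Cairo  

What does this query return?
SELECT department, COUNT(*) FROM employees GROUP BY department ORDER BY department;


Assigning each row to its department group:
  Leo -> HR
  Jack -> HR
  Bob -> Legal
  Uma -> Legal
  Carol -> Sales
  Nate -> Sales
  Pete -> Design
  Mia -> Engineering
  Grace -> Engineering


5 groups:
Design, 1
Engineering, 2
HR, 2
Legal, 2
Sales, 2


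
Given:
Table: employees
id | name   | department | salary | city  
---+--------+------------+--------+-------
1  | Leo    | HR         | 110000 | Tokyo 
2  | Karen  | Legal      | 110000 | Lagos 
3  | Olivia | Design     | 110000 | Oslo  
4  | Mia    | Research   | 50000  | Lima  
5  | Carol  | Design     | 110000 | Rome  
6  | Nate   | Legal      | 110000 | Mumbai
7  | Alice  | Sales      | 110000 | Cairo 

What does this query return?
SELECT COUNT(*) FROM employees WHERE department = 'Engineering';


Counting rows where department = 'Engineering'


0


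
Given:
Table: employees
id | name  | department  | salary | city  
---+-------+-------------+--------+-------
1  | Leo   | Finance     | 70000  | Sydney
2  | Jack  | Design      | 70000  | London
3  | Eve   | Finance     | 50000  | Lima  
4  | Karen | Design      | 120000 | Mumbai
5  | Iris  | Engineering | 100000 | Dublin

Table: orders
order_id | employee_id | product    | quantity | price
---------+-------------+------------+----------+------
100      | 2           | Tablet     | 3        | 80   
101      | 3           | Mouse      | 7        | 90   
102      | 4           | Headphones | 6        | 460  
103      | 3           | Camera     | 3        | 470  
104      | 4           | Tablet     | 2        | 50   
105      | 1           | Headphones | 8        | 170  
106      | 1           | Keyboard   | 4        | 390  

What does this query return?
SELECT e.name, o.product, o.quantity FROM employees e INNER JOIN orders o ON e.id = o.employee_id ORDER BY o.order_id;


Joining employees.id = orders.employee_id:
  employee Jack (id=2) -> order Tablet
  employee Eve (id=3) -> order Mouse
  employee Karen (id=4) -> order Headphones
  employee Eve (id=3) -> order Camera
  employee Karen (id=4) -> order Tablet
  employee Leo (id=1) -> order Headphones
  employee Leo (id=1) -> order Keyboard


7 rows:
Jack, Tablet, 3
Eve, Mouse, 7
Karen, Headphones, 6
Eve, Camera, 3
Karen, Tablet, 2
Leo, Headphones, 8
Leo, Keyboard, 4


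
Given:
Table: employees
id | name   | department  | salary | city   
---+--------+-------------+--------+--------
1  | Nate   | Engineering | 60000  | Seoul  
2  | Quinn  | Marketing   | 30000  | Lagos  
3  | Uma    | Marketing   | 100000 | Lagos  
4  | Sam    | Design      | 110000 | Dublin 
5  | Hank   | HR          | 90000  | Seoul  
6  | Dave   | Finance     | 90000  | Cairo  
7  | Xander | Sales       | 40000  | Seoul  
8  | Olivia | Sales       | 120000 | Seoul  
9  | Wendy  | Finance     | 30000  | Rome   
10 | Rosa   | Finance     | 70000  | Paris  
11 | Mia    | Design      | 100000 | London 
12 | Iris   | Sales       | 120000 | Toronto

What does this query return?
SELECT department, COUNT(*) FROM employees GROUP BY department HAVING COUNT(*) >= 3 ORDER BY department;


Groups with count >= 3:
  Finance: 3 -> PASS
  Sales: 3 -> PASS
  Design: 2 -> filtered out
  Engineering: 1 -> filtered out
  HR: 1 -> filtered out
  Marketing: 2 -> filtered out


2 groups:
Finance, 3
Sales, 3


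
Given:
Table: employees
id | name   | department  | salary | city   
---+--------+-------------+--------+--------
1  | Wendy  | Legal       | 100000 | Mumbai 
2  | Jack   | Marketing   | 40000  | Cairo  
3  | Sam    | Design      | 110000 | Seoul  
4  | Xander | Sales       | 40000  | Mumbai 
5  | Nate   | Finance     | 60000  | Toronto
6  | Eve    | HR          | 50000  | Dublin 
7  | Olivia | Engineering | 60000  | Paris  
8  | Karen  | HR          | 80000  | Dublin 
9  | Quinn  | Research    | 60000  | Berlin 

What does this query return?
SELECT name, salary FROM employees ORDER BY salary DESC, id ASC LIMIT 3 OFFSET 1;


Sort by salary DESC (id ASC tiebreak), then skip 1 and take 3
Rows 2 through 4

3 rows:
Wendy, 100000
Karen, 80000
Nate, 60000


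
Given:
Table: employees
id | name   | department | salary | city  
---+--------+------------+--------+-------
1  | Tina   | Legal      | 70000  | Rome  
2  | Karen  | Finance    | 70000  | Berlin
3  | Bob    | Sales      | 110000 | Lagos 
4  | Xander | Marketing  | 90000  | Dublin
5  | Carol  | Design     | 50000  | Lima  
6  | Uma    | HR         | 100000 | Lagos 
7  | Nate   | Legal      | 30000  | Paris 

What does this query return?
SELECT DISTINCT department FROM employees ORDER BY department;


All 'department' values (row order): Legal, Finance, Sales, Marketing, Design, HR, Legal
Removing duplicates leaves 6 unique value(s).

6 values:
Design
Finance
HR
Legal
Marketing
Sales


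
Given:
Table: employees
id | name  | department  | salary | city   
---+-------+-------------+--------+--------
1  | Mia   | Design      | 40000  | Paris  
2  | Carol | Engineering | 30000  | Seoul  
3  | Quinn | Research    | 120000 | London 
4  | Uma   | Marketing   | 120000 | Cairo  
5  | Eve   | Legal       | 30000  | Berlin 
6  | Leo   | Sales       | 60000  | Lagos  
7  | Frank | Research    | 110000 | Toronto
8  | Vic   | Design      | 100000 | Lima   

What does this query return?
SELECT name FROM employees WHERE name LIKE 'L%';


LIKE 'L%' matches names starting with 'L'
Matching: 1

1 rows:
Leo


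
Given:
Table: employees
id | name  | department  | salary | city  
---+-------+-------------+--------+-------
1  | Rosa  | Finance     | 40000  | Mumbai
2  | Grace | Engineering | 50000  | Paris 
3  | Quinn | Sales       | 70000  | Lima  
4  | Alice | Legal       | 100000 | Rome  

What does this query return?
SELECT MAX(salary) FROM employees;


Salaries: 40000, 50000, 70000, 100000
MAX = 100000

100000


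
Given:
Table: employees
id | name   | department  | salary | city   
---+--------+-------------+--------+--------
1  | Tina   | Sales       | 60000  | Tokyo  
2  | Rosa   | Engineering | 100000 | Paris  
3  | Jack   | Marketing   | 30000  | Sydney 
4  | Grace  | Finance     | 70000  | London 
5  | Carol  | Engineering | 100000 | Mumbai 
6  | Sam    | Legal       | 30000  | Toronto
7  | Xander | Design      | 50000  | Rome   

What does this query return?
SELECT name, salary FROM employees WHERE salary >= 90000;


Filtering: salary >= 90000
Matching: 2 rows

2 rows:
Rosa, 100000
Carol, 100000


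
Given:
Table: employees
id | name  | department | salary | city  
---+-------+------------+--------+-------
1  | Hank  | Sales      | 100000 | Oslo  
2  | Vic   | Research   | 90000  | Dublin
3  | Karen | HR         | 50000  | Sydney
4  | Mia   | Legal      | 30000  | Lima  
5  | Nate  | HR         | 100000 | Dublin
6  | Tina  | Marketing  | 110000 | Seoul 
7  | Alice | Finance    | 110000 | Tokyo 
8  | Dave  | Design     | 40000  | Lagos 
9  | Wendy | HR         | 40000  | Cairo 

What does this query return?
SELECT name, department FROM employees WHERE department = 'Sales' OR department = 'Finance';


Filtering: department = 'Sales' OR 'Finance'
Matching: 2 rows

2 rows:
Hank, Sales
Alice, Finance


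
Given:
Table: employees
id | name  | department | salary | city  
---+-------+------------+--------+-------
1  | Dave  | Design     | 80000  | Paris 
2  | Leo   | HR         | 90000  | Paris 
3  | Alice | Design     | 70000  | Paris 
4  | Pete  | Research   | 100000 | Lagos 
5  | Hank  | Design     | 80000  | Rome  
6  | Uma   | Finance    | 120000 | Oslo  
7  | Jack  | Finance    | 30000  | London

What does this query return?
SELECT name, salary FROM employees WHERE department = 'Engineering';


Filtering: department = 'Engineering'
Matching rows: 0

Empty result set (0 rows)


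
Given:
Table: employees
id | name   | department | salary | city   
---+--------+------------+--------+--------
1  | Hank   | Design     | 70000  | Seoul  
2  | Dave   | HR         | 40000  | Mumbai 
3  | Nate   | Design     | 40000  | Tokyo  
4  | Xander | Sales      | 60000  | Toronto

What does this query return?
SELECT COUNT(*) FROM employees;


COUNT(*) counts all rows

4


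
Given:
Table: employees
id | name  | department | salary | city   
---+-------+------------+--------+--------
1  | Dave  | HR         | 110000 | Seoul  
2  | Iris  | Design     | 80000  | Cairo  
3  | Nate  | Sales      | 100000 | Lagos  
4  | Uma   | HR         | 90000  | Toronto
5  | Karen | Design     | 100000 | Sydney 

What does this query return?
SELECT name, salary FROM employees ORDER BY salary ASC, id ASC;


Sorting by salary ASC, then id ASC for ties

5 rows:
Iris, 80000
Uma, 90000
Nate, 100000
Karen, 100000
Dave, 110000


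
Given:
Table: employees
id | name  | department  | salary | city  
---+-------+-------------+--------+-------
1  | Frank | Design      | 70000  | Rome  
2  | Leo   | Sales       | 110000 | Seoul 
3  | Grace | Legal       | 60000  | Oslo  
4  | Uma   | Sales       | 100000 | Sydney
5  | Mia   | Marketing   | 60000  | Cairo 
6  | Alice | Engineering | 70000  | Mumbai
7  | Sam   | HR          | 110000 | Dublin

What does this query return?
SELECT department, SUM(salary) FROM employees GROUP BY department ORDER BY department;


Summing salary within each department:
  Design: 70000 = 70000
  Engineering: 70000 = 70000
  HR: 110000 = 110000
  Legal: 60000 = 60000
  Marketing: 60000 = 60000
  Sales: 110000 + 100000 = 210000


6 groups:
Design, 70000
Engineering, 70000
HR, 110000
Legal, 60000
Marketing, 60000
Sales, 210000


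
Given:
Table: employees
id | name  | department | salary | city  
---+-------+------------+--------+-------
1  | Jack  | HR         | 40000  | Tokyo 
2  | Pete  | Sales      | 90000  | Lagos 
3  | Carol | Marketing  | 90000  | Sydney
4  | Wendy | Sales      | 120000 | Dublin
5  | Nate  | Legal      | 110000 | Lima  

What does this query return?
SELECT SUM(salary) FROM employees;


SUM(salary) = 40000 + 90000 + 90000 + 120000 + 110000 = 450000

450000


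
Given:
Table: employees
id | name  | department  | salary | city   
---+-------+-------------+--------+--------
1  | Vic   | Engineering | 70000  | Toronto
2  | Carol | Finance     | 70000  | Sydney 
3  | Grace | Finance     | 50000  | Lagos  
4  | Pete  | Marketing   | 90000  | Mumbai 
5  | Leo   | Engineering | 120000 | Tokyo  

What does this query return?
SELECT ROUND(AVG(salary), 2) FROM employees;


SUM(salary) = 400000
COUNT = 5
ROUND(AVG, 2) = ROUND(400000 / 5, 2) = 80000.0

80000.0


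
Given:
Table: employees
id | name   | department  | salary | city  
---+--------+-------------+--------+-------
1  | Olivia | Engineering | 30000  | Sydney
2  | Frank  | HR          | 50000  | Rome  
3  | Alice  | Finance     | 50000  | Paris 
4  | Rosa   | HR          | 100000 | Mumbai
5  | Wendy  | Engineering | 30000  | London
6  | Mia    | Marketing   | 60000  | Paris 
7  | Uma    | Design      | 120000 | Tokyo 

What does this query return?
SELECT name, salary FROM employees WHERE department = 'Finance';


Filtering: department = 'Finance'
Matching rows: 1

1 rows:
Alice, 50000


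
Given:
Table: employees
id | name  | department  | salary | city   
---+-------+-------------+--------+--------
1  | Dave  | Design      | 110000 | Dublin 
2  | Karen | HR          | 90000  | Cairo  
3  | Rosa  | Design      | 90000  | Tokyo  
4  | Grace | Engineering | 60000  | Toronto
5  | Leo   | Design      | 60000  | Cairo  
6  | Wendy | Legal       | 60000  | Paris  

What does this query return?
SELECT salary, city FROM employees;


Projecting columns: salary, city

6 rows:
110000, Dublin
90000, Cairo
90000, Tokyo
60000, Toronto
60000, Cairo
60000, Paris


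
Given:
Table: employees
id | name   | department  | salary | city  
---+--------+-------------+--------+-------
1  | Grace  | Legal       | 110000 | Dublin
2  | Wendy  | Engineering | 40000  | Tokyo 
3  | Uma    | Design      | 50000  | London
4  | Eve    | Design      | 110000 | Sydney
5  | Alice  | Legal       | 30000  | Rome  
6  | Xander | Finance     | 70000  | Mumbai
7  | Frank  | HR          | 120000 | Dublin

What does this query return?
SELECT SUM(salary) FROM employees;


SUM(salary) = 110000 + 40000 + 50000 + 110000 + 30000 + 70000 + 120000 = 530000

530000


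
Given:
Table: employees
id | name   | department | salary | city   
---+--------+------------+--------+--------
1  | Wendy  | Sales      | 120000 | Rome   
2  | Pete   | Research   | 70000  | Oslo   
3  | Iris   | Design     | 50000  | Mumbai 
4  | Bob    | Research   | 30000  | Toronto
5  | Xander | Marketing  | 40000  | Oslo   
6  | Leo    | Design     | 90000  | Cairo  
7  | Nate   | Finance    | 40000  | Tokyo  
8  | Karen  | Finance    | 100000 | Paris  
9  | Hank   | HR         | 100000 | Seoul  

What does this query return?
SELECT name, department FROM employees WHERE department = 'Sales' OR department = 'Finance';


Filtering: department = 'Sales' OR 'Finance'
Matching: 3 rows

3 rows:
Wendy, Sales
Nate, Finance
Karen, Finance


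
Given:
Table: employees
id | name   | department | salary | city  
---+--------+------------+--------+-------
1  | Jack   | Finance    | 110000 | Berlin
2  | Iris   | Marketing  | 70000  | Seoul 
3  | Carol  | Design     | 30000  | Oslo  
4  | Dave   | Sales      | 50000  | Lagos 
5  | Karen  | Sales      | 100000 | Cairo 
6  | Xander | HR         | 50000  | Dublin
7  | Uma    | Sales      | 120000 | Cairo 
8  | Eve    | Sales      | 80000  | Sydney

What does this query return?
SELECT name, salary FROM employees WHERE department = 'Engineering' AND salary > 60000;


Filtering: department = 'Engineering' AND salary > 60000
Matching: 0 rows

Empty result set (0 rows)


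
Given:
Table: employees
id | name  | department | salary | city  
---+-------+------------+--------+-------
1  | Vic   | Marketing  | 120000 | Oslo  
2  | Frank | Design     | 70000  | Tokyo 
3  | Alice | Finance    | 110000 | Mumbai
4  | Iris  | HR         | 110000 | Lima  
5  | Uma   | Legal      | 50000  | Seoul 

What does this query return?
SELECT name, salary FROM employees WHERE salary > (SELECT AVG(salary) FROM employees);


Subquery: AVG(salary) = 92000.0
Filtering: salary > 92000.0
  Vic (120000) -> MATCH
  Alice (110000) -> MATCH
  Iris (110000) -> MATCH


3 rows:
Vic, 120000
Alice, 110000
Iris, 110000
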